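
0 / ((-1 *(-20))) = 0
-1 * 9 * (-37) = 333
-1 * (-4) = 4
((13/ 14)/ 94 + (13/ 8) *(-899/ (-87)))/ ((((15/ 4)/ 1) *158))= 26533/ 935676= 0.03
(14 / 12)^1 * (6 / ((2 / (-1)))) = -7 / 2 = -3.50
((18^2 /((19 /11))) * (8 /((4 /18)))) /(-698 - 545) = -11664 /2147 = -5.43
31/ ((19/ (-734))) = -1197.58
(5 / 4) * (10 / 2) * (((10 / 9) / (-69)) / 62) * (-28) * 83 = 72625 / 19251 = 3.77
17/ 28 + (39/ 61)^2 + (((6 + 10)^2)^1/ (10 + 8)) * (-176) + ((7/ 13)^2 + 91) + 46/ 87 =-11076735498119/ 4595628492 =-2410.28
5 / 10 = 1 / 2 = 0.50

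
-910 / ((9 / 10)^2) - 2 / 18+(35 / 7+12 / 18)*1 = -90550 / 81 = -1117.90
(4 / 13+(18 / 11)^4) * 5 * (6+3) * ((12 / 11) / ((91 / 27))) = 20751014160 / 190523333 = 108.92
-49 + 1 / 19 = -930 / 19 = -48.95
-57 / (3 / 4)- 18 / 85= -6478 / 85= -76.21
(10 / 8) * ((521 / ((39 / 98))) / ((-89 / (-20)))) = 1276450 / 3471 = 367.75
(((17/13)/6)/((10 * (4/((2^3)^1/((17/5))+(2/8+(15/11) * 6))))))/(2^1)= 2689/91520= 0.03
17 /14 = 1.21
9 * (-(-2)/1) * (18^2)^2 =1889568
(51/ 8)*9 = 459/ 8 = 57.38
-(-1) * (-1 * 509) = -509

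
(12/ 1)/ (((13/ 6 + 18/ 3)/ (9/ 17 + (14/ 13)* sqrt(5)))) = 648/ 833 + 144* sqrt(5)/ 91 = 4.32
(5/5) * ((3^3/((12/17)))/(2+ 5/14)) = 357/22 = 16.23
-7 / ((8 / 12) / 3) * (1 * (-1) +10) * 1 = -567 / 2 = -283.50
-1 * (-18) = 18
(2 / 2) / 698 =1 / 698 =0.00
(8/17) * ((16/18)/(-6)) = -32/459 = -0.07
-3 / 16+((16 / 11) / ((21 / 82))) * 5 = 104267 / 3696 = 28.21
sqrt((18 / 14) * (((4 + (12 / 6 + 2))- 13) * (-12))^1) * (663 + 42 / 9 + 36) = 4222 * sqrt(105) / 7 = 6180.38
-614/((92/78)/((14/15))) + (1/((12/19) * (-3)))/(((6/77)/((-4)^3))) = -162638/3105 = -52.38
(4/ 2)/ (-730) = -0.00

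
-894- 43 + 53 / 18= -16813 / 18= -934.06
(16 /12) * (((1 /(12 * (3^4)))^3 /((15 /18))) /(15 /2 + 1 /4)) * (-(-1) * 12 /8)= 1 /2965440780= 0.00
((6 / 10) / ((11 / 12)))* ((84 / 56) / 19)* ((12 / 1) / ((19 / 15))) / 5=1944 / 19855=0.10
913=913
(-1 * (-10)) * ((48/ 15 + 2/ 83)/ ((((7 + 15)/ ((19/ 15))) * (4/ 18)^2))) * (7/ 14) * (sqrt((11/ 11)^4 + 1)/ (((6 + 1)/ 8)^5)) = 51.82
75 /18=25 /6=4.17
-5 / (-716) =5 / 716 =0.01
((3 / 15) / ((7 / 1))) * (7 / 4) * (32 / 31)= 8 / 155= 0.05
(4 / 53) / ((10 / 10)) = 4 / 53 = 0.08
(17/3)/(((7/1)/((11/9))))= 0.99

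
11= 11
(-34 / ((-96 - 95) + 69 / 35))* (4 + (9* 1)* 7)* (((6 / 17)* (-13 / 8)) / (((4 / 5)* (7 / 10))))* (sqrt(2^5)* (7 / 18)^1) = -762125* sqrt(2) / 39696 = -27.15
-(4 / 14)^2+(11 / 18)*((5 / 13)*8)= 10312 / 5733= 1.80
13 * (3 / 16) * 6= 117 / 8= 14.62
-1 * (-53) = 53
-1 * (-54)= 54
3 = 3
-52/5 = -10.40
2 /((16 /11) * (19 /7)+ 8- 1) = 154 /843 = 0.18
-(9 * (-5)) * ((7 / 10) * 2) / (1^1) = 63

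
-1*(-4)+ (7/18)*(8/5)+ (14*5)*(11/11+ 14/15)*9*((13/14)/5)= 10387/45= 230.82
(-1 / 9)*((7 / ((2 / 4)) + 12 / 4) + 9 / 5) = -94 / 45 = -2.09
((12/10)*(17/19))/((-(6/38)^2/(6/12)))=-323/15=-21.53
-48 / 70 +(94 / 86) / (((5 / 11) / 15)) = 53253 / 1505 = 35.38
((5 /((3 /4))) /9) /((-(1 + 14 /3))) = -20 /153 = -0.13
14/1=14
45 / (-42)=-15 / 14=-1.07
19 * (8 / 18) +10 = 166 / 9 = 18.44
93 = 93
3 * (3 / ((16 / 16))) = 9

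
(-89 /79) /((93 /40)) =-3560 /7347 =-0.48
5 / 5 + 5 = 6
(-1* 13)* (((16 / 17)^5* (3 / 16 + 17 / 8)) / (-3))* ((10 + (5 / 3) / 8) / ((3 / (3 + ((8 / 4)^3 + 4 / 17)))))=184388771840 / 651714363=282.93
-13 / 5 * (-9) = 117 / 5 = 23.40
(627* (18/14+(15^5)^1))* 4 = 13331610072/7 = 1904515724.57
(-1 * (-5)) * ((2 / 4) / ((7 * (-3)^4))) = 0.00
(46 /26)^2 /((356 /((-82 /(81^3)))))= -21689 /15986808162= -0.00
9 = 9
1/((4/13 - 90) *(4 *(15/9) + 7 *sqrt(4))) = -39/72292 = -0.00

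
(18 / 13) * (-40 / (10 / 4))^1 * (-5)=1440 / 13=110.77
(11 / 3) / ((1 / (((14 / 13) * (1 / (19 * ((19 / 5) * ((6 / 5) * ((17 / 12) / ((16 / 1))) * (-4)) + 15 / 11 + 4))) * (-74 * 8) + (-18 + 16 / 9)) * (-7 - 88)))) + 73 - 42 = 8490849959 / 964899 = 8799.73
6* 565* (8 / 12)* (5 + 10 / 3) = 56500 / 3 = 18833.33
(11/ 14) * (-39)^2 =16731/ 14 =1195.07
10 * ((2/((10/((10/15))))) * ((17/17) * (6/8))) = 1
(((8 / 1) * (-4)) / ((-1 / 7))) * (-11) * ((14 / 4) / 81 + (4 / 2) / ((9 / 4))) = -186032 / 81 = -2296.69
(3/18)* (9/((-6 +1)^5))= -3/6250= -0.00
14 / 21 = 2 / 3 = 0.67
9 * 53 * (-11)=-5247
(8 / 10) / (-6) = -2 / 15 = -0.13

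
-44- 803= -847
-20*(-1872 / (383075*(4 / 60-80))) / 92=-5616 / 422562371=-0.00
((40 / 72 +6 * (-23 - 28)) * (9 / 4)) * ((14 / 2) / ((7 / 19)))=-13057.75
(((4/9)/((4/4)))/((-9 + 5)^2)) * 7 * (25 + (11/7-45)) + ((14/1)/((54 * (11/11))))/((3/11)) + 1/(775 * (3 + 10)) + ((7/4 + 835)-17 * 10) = 1083939187/1632150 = 664.12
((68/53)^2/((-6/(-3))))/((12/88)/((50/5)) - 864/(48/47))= -508640/522802653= -0.00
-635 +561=-74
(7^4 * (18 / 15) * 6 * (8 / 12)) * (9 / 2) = 259308 / 5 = 51861.60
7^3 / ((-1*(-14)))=49 / 2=24.50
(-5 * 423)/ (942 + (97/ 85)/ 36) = -6471900/ 2882617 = -2.25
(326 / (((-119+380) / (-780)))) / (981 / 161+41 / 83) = -141580985 / 957261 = -147.90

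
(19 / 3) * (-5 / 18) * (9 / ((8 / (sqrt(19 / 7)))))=-95 * sqrt(133) / 336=-3.26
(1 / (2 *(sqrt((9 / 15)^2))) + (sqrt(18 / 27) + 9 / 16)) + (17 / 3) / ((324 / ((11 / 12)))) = sqrt(6) / 3 + 4117 / 2916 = 2.23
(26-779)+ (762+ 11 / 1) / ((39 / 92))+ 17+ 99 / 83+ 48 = 3679433 / 3237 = 1136.68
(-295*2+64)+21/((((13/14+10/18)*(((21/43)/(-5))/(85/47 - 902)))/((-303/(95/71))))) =-4931516312372/166991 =-29531629.32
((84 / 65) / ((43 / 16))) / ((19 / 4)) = 5376 / 53105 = 0.10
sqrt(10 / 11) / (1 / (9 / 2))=9* sqrt(110) / 22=4.29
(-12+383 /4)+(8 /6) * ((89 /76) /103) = 1967141 /23484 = 83.77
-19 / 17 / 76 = -0.01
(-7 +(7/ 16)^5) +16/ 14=-42873967/ 7340032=-5.84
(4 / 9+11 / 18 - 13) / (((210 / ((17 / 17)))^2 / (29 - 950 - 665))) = 34099 / 79380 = 0.43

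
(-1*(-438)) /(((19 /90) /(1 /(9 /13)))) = 56940 /19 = 2996.84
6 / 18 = 0.33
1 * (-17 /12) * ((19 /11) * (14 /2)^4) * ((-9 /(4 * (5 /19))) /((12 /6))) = 25116.37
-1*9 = -9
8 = 8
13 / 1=13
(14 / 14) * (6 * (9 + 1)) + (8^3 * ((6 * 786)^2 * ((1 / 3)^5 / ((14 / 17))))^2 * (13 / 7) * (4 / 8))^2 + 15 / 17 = 5586522539802450831644106606970283 / 162002673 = 34484138047539813319278420.00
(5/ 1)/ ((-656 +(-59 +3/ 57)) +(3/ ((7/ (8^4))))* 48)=665/ 11111568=0.00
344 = 344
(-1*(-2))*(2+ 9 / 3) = 10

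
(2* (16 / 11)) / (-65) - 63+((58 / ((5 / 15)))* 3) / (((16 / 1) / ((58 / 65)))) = -97049 / 2860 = -33.93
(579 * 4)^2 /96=111747 /2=55873.50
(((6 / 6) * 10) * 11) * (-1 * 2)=-220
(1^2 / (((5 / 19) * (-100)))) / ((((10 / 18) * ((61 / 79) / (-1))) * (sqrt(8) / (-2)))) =-13509 * sqrt(2) / 305000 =-0.06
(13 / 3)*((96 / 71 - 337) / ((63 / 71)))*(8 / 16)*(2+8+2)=-619606 / 63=-9835.02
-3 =-3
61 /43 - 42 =-1745 /43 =-40.58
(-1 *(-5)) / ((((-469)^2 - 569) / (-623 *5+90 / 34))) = -132275 / 1864832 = -0.07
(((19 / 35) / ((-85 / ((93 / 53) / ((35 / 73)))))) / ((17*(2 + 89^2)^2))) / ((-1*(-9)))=-0.00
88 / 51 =1.73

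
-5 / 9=-0.56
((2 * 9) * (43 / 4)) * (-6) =-1161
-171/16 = -10.69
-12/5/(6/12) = -24/5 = -4.80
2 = 2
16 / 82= 8 / 41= 0.20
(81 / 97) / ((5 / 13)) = 1053 / 485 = 2.17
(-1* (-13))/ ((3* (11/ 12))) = 52/ 11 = 4.73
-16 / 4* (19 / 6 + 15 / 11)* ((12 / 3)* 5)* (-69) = 275080 / 11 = 25007.27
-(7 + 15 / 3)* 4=-48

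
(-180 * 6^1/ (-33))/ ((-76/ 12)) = -1080/ 209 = -5.17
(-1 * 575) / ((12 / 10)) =-2875 / 6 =-479.17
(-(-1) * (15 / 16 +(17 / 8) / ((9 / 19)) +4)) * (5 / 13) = 6785 / 1872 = 3.62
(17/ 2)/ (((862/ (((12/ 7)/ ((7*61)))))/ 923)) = 0.04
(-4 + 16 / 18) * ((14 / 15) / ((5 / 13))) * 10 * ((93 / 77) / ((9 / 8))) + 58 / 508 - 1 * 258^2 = -75413412637 / 1131570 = -66644.94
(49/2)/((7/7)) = 49/2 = 24.50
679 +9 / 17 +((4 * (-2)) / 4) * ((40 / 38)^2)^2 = 1500028192 / 2215457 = 677.07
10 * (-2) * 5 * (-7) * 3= 2100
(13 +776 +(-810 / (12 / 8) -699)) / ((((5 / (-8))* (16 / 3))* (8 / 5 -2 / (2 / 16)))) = -75 / 8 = -9.38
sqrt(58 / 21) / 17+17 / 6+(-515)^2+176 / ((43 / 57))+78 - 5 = sqrt(1218) / 357+68507807 / 258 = 265534.23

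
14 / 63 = 2 / 9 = 0.22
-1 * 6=-6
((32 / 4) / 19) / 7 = 8 / 133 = 0.06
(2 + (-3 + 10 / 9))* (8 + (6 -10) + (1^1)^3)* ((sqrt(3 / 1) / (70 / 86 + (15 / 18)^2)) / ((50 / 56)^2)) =134848* sqrt(3) / 291875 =0.80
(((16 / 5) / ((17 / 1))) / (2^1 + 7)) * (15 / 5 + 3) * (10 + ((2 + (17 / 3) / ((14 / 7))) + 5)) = 112 / 45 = 2.49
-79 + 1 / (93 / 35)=-78.62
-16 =-16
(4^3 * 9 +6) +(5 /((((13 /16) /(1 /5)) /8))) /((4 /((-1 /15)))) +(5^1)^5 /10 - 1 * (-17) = 355421 /390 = 911.34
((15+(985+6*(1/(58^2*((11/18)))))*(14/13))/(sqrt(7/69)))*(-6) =-776253678*sqrt(483)/841841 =-20265.03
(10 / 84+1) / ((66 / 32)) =376 / 693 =0.54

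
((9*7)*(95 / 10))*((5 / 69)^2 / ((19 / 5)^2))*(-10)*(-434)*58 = 550637500 / 10051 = 54784.35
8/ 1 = 8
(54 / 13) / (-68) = -27 / 442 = -0.06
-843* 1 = -843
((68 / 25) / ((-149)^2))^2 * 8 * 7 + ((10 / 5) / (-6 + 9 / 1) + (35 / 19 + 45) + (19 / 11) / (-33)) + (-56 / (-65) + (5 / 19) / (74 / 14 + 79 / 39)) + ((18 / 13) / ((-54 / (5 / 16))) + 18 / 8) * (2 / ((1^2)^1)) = 1941975739779683147751 / 36753436051254065000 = 52.84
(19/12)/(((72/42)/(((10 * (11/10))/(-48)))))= -0.21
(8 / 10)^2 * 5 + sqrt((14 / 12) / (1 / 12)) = 16 / 5 + sqrt(14) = 6.94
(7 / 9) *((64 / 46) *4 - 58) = -938 / 23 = -40.78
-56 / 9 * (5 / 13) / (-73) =280 / 8541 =0.03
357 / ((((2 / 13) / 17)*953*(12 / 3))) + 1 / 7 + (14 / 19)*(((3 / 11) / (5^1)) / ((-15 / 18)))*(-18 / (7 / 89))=6003332471 / 278847800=21.53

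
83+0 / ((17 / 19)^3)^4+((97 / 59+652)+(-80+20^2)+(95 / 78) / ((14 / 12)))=5678727 / 5369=1057.69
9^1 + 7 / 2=25 / 2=12.50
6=6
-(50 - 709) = 659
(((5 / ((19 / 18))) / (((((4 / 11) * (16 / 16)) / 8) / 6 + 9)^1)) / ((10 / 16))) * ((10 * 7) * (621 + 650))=74859.09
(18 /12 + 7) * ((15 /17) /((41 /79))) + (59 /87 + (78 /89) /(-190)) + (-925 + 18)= -53796103501 /60317970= -891.88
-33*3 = -99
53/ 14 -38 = -479/ 14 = -34.21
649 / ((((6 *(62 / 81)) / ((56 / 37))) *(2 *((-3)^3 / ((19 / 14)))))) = -12331 / 2294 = -5.38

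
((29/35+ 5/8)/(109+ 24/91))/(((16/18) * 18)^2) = 5291/101816320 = 0.00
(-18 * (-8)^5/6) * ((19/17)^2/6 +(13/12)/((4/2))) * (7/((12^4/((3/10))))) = 291256/39015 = 7.47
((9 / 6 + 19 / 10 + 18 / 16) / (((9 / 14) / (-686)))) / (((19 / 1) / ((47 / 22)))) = -20425307 / 37620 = -542.94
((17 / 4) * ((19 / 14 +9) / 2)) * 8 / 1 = 2465 / 14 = 176.07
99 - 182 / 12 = 503 / 6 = 83.83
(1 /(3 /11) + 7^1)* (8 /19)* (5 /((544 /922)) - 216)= -903152 /969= -932.05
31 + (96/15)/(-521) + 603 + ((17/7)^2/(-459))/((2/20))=633.86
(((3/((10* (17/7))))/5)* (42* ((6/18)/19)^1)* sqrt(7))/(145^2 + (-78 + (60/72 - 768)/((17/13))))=882* sqrt(7)/986458625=0.00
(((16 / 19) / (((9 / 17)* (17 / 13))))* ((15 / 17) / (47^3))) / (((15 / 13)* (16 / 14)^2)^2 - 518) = -210999880 / 10526586612535677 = -0.00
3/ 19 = 0.16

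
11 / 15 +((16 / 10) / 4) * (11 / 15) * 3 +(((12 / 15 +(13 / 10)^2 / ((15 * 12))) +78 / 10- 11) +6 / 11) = -45901 / 198000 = -0.23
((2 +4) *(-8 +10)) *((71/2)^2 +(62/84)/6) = 15124.48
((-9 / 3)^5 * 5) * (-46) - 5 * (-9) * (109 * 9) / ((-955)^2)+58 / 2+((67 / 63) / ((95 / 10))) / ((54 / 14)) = 47093027491078 / 842163885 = 55919.08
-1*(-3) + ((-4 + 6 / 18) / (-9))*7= 158 / 27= 5.85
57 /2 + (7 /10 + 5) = 171 /5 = 34.20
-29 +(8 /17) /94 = -23167 /799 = -28.99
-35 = -35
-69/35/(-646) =69/22610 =0.00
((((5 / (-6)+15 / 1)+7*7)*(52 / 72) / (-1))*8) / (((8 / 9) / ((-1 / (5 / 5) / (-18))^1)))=-4927 / 216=-22.81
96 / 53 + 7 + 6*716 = 4304.81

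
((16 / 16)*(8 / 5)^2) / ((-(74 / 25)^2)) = -400 / 1369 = -0.29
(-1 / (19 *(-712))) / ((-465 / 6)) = -0.00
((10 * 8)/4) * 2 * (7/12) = 70/3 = 23.33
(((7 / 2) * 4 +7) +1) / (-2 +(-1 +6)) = 22 / 3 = 7.33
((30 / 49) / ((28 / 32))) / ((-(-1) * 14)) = 120 / 2401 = 0.05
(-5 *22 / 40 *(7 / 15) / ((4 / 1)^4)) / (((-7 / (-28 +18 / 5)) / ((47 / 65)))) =-31537 / 2496000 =-0.01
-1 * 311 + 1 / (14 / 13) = -4341 / 14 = -310.07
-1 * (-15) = 15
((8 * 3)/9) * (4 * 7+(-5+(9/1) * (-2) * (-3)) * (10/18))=3976/27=147.26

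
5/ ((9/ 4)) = 20/ 9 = 2.22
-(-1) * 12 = 12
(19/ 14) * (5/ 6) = 95/ 84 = 1.13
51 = 51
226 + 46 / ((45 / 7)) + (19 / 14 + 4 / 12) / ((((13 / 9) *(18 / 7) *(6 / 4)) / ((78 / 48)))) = 233.65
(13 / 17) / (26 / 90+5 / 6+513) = 1170 / 786607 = 0.00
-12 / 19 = -0.63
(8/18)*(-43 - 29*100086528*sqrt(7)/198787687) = -172/9 - 3870012416*sqrt(7)/596363061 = -36.28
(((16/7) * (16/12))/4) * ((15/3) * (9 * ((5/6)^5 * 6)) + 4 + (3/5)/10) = 405241/4725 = 85.77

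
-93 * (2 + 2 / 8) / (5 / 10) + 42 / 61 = -50973 / 122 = -417.81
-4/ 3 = -1.33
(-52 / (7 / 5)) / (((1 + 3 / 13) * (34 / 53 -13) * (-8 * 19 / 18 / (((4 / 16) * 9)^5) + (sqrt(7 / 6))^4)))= 4760117037 / 2367790285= 2.01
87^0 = 1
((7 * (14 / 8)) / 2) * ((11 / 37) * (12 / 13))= 1617 / 962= 1.68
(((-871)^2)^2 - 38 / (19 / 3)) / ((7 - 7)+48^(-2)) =1326035328480000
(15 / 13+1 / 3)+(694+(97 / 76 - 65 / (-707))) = 1460294009 / 2095548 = 696.86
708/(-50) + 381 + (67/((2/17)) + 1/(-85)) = 936.33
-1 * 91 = -91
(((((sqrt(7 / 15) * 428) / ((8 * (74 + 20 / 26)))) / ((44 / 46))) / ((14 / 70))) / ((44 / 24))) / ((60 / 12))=31993 * sqrt(105) / 1176120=0.28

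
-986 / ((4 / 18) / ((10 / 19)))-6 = -44484 / 19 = -2341.26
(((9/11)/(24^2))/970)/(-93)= -1/63507840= -0.00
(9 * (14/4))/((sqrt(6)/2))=21 * sqrt(6)/2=25.72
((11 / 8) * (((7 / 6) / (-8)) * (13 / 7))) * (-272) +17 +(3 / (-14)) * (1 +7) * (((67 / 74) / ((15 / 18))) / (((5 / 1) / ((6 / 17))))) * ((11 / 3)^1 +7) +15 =348425093 / 2641800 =131.89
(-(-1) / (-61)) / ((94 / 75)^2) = -5625 / 538996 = -0.01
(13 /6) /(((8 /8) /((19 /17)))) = 247 /102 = 2.42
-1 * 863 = -863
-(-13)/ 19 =13/ 19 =0.68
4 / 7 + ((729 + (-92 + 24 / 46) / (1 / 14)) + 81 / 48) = -549.44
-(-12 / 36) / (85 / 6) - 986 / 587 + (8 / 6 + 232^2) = 8056597112 / 149685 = 53823.68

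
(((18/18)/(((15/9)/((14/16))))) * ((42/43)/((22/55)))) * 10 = 2205/172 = 12.82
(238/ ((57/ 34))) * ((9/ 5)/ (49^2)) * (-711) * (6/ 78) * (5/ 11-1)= 14794488/ 4659655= 3.18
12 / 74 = 0.16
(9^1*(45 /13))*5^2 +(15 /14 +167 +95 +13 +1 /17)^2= 56720350993 /736372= 77026.76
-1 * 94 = -94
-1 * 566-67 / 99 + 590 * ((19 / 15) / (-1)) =-130087 / 99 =-1314.01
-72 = -72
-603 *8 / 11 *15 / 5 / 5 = -14472 / 55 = -263.13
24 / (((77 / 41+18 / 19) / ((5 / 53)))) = 93480 / 116653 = 0.80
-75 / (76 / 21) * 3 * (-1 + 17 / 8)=-42525 / 608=-69.94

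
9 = 9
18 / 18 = 1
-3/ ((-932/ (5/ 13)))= 0.00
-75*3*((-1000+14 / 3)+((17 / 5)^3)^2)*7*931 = -503564490807 / 625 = -805703185.29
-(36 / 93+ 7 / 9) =-325 / 279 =-1.16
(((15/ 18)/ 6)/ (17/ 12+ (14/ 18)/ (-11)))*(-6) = -0.62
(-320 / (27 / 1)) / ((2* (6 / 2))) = -160 / 81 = -1.98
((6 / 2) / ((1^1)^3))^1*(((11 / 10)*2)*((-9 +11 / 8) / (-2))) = 2013 / 80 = 25.16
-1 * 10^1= -10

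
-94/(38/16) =-752/19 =-39.58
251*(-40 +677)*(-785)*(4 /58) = -251022590 /29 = -8655951.38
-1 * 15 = -15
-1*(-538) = 538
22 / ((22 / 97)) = 97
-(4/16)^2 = -1/16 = -0.06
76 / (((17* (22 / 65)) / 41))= 541.55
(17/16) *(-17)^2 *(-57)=-280041/16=-17502.56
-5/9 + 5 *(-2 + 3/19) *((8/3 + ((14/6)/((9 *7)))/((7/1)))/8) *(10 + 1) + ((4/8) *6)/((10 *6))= -704749/20520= -34.34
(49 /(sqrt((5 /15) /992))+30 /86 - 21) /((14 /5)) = -2220 /301+70 * sqrt(186) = 947.30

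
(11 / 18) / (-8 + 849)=11 / 15138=0.00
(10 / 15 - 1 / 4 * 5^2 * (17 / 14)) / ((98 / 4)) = -1163 / 4116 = -0.28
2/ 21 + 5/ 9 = 0.65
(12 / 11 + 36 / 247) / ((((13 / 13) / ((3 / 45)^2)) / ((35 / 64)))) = 49 / 16302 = 0.00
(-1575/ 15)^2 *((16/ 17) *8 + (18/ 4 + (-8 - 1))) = 1135575/ 34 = 33399.26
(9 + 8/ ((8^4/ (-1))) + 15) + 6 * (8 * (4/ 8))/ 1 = 48.00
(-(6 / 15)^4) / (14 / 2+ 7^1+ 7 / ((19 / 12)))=-152 / 109375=-0.00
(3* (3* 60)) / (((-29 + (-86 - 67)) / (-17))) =4590 / 91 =50.44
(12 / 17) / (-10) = -0.07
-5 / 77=-0.06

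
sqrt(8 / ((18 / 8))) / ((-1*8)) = -sqrt(2) / 6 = -0.24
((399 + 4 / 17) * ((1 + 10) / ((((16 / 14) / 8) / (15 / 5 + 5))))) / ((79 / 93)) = 289511.29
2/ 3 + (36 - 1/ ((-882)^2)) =28523879/ 777924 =36.67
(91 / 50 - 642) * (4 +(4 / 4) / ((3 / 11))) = -736207 / 150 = -4908.05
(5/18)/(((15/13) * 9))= 13/486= 0.03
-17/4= -4.25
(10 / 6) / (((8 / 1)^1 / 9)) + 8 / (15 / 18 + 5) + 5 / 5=1189 / 280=4.25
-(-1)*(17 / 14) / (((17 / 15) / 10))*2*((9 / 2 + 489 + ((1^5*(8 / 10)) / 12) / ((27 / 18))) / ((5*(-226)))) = -44419 / 4746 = -9.36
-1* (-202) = 202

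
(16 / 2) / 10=4 / 5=0.80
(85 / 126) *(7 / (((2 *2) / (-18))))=-85 / 4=-21.25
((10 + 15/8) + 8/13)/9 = 433/312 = 1.39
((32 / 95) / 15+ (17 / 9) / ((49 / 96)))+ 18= 21.72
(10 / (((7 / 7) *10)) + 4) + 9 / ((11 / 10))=145 / 11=13.18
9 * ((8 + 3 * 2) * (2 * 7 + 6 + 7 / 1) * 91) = 309582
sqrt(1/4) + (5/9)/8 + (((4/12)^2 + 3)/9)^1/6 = 1219/1944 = 0.63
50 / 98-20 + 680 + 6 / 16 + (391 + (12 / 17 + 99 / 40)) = 17577401 / 16660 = 1055.07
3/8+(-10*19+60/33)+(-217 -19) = -37295/88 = -423.81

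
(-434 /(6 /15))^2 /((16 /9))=10595025 /16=662189.06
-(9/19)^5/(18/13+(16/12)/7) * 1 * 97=-1563676569/1064722570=-1.47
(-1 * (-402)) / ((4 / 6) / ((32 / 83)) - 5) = -19296 / 157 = -122.90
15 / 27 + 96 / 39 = 353 / 117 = 3.02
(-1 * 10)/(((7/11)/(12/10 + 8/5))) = -44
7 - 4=3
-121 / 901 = -0.13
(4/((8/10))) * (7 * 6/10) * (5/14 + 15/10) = 39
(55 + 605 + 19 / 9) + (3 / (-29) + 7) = 174611 / 261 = 669.01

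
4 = 4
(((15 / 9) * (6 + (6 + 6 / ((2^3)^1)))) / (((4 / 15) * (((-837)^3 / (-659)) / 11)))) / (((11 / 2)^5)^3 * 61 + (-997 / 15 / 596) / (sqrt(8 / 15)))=1919589479769702400 * sqrt(30) / 4226288498510978787887315243226999469063603897593 + 178467703671495837329617731328000 / 1408762832836992929295771747742333156354534632531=0.00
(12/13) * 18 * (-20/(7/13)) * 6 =-3702.86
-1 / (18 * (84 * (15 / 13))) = -13 / 22680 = -0.00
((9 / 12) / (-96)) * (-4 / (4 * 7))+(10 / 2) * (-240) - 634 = -1834.00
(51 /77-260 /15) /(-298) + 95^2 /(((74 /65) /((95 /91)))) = 10539353431 /1273503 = 8275.88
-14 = -14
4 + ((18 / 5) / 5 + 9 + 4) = 443 / 25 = 17.72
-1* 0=0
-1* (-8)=8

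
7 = 7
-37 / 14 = -2.64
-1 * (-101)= 101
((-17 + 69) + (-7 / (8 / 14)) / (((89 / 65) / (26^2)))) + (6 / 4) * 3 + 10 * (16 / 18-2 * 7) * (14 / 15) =-29382883 / 4806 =-6113.79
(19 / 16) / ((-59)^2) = 0.00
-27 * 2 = -54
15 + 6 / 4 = 33 / 2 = 16.50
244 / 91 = 2.68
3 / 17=0.18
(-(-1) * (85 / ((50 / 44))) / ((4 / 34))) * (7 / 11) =2023 / 5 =404.60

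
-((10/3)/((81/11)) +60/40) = -949/486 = -1.95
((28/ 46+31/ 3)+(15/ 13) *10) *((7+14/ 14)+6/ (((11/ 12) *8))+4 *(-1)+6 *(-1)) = -20165/ 759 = -26.57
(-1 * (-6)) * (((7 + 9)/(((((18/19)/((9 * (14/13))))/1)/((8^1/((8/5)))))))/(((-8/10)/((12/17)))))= -957600/221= -4333.03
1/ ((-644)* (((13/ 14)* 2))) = -1/ 1196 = -0.00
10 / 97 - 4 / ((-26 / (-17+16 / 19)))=-2.38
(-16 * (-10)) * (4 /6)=320 /3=106.67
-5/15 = -1/3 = -0.33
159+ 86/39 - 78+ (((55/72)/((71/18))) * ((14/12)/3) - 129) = -3038339/66456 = -45.72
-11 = -11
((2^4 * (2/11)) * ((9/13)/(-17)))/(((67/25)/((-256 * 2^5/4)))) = 14745600/162877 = 90.53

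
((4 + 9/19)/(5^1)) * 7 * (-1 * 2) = -12.53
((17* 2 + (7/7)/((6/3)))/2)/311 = 69/1244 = 0.06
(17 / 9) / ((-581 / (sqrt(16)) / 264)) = -5984 / 1743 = -3.43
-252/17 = -14.82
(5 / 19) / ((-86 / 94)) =-235 / 817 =-0.29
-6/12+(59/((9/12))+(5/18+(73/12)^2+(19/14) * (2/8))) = 116717/1008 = 115.79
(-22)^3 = -10648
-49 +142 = 93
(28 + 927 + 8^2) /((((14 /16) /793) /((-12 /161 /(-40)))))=1720.82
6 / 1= 6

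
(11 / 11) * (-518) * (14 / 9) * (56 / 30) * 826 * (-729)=4528554912 / 5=905710982.40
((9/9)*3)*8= 24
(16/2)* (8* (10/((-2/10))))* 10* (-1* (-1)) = -32000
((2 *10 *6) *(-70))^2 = 70560000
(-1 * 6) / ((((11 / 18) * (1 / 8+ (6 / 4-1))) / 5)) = -864 / 11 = -78.55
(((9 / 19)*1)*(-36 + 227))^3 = 5079577959 / 6859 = 740571.21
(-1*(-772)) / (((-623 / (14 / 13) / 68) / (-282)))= 29607744 / 1157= 25590.10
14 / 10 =7 / 5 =1.40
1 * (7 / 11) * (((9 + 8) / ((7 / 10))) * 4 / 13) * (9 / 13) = 6120 / 1859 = 3.29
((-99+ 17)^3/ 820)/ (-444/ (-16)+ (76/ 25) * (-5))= -53.58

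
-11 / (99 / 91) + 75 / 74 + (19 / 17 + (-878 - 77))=-10902859 / 11322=-962.98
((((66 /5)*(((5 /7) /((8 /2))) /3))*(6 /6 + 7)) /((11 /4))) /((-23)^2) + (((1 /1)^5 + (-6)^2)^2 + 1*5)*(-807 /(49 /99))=-58069907366 /25921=-2240264.93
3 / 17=0.18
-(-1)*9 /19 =9 /19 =0.47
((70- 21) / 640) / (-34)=-49 / 21760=-0.00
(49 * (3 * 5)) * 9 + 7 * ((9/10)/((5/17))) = 331821/50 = 6636.42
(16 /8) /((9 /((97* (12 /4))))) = 194 /3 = 64.67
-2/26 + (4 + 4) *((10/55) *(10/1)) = 14.47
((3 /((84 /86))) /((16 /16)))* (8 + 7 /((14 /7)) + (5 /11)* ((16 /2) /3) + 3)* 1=44591 /924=48.26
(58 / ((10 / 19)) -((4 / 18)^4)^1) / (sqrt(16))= 27.55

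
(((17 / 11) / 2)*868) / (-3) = -7378 / 33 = -223.58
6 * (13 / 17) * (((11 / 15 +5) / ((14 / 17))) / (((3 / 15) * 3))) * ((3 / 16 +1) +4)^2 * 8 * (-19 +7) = -3850951 / 28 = -137533.96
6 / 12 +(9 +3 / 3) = 21 / 2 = 10.50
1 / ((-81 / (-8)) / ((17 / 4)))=34 / 81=0.42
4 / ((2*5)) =2 / 5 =0.40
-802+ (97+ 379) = -326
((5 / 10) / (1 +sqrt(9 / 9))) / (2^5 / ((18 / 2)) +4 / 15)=45 / 688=0.07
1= 1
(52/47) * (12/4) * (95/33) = 4940/517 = 9.56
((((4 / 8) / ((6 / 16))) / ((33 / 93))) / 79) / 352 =31 / 229416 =0.00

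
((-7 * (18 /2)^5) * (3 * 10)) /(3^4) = -153090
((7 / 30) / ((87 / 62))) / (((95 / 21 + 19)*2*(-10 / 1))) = -1519 / 4297800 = -0.00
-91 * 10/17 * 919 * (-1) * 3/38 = 1254435/323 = 3883.70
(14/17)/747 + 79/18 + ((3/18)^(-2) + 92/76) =20074829/482562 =41.60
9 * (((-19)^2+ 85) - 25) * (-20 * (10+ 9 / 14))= -806515.71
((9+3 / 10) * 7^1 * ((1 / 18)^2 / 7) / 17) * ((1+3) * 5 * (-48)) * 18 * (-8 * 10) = 39680 / 17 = 2334.12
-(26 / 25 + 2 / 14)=-207 / 175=-1.18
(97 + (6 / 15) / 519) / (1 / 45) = 755151 / 173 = 4365.03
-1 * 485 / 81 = -485 / 81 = -5.99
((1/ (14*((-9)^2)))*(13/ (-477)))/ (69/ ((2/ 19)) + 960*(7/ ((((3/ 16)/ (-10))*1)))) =13/ 193510439451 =0.00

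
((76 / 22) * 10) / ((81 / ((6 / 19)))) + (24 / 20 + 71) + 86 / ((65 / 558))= 15648857 / 19305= 810.61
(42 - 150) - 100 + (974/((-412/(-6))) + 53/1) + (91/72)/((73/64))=-9454144/67671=-139.71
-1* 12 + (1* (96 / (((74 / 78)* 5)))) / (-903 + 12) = -220196 / 18315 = -12.02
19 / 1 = 19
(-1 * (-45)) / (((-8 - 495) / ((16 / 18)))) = -40 / 503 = -0.08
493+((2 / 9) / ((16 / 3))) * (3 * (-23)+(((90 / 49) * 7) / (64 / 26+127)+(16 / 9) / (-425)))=3464525593 / 7068600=490.13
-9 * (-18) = 162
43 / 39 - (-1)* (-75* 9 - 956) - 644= -88682 / 39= -2273.90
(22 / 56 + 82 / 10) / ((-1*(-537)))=401 / 25060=0.02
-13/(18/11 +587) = -143/6475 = -0.02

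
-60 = -60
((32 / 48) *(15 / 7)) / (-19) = -10 / 133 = -0.08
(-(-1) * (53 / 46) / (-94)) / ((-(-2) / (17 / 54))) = -901 / 466992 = -0.00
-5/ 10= -0.50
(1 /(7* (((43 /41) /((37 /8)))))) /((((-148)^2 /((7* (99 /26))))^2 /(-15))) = -42193305 /3015437115392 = -0.00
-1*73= -73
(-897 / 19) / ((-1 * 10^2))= 897 / 1900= 0.47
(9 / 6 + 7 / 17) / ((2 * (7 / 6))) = 195 / 238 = 0.82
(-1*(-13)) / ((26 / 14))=7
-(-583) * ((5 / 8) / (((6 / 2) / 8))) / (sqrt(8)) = 2915 * sqrt(2) / 12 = 343.54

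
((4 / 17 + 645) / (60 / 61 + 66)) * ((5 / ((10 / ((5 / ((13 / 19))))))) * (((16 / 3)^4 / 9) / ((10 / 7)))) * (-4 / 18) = -492.20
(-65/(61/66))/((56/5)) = -10725/1708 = -6.28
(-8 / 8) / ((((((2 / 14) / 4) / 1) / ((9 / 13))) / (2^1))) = -504 / 13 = -38.77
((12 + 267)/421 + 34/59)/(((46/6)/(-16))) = -2.59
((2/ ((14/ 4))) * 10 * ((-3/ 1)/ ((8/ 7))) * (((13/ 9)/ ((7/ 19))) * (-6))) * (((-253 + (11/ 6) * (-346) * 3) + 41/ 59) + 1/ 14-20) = -2218977605/ 2891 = -767546.73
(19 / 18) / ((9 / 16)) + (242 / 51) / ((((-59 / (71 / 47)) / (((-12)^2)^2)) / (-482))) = 4636712544760 / 3818421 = 1214301.03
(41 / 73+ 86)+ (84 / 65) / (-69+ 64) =2047543 / 23725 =86.30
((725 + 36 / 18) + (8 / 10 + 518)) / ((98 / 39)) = 242931 / 490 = 495.78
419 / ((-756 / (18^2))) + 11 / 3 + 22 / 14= -523 / 3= -174.33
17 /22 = 0.77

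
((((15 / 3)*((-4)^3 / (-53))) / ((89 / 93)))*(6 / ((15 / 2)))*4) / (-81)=-31744 / 127359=-0.25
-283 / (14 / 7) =-283 / 2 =-141.50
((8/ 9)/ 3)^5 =32768/ 14348907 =0.00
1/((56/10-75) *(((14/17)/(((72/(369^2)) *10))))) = -0.00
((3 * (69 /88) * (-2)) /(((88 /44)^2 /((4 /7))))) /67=-207 /20636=-0.01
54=54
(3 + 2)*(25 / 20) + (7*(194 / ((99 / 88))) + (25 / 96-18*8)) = 308051 / 288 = 1069.62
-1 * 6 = -6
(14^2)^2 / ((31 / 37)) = 1421392 / 31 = 45851.35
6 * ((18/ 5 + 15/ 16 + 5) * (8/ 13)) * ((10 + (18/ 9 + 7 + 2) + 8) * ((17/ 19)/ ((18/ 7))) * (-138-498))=-279109978/ 1235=-225999.98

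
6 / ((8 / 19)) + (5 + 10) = 117 / 4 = 29.25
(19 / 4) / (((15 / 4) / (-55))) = -209 / 3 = -69.67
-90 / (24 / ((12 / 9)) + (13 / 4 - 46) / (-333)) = -4.96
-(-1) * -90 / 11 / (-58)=45 / 319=0.14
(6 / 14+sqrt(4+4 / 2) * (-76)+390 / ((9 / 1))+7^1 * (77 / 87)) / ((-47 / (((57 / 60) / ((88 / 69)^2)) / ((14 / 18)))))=-1032046731 / 1292996320+15468489 * sqrt(6) / 12738880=2.18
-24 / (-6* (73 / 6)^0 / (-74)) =-296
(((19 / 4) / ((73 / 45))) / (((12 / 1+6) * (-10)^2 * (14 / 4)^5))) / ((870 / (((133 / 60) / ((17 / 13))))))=4693 / 777686301000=0.00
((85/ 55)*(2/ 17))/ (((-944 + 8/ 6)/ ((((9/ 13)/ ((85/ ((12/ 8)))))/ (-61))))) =81/ 2096834740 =0.00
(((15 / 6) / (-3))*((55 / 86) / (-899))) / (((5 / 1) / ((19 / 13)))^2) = 3971 / 78396396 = 0.00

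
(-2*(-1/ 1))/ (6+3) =2/ 9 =0.22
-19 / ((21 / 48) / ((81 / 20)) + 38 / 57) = -6156 / 251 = -24.53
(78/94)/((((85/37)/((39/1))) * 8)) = 56277/31960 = 1.76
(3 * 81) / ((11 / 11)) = 243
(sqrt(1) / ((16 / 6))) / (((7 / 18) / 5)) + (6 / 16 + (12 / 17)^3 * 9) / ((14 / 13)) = 4462035 / 550256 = 8.11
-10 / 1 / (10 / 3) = -3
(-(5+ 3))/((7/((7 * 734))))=-5872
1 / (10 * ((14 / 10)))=1 / 14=0.07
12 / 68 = 3 / 17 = 0.18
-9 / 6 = -3 / 2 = -1.50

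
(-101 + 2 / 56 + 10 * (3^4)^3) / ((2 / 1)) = 148800653 / 56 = 2657154.52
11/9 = 1.22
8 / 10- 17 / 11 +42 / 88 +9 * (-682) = -1350419 / 220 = -6138.27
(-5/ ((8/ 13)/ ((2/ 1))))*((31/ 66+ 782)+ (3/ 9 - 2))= -3349645/ 264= -12688.05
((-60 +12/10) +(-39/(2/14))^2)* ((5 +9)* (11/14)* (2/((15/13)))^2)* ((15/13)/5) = 70994924/125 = 567959.39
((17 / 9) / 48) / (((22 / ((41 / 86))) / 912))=0.78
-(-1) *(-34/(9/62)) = -2108/9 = -234.22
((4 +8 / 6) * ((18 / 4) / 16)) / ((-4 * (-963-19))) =3 / 7856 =0.00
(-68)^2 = 4624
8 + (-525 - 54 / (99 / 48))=-5975 / 11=-543.18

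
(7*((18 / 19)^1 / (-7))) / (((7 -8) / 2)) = 36 / 19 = 1.89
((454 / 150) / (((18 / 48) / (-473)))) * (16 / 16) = -858968 / 225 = -3817.64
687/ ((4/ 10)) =3435/ 2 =1717.50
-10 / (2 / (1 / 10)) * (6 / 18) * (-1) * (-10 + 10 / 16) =-25 / 16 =-1.56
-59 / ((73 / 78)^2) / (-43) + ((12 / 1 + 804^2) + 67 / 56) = 8295149521681 / 12832232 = 646430.76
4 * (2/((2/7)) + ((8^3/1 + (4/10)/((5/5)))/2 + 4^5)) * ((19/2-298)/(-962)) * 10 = 7427144/481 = 15441.05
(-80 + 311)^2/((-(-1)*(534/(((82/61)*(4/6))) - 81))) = 486178/4691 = 103.64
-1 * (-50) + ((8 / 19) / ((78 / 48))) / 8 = 12358 / 247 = 50.03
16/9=1.78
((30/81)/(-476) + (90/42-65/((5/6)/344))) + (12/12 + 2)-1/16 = -1379118325/51408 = -26826.92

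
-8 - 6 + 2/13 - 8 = -284/13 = -21.85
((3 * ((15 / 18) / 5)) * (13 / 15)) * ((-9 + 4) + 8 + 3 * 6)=91 / 10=9.10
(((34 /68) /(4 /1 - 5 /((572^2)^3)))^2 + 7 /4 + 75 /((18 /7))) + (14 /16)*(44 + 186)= 27343409839267667259616561733439981577 /117766990940563765760137328501784726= 232.18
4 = 4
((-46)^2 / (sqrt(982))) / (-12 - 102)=-529 * sqrt(982) / 27987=-0.59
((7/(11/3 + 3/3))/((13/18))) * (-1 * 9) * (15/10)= -729/26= -28.04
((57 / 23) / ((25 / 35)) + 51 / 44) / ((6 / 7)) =54649 / 10120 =5.40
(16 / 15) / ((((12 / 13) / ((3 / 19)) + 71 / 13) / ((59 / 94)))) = 6136 / 103635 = 0.06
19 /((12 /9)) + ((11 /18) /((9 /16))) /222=512663 /35964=14.25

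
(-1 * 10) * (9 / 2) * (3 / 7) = -135 / 7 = -19.29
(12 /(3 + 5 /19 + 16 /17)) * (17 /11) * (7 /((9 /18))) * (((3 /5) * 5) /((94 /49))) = 4843062 /50149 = 96.57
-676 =-676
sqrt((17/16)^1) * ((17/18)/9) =17 * sqrt(17)/648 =0.11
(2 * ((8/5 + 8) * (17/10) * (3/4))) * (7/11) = 4284/275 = 15.58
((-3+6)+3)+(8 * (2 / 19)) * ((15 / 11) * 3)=1974 / 209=9.44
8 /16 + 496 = 993 /2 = 496.50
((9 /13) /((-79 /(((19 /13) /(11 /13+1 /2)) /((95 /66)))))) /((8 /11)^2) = -35937 /2875600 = -0.01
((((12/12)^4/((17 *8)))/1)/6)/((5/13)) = 13/4080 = 0.00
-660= -660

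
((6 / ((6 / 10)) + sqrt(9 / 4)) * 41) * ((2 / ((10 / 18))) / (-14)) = -121.24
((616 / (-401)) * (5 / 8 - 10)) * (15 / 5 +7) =57750 / 401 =144.01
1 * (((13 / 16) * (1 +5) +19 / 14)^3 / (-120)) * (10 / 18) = -42508549 / 37933056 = -1.12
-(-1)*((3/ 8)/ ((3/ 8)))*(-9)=-9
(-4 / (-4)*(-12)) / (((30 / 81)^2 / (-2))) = 4374 / 25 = 174.96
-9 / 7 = -1.29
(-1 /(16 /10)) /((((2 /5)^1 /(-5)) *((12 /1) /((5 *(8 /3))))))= 625 /72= 8.68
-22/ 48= -11/ 24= -0.46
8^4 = 4096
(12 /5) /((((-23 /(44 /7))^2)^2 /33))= 0.44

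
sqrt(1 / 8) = sqrt(2) / 4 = 0.35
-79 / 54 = -1.46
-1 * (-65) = 65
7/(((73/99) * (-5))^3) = -6792093/48627125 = -0.14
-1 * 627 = -627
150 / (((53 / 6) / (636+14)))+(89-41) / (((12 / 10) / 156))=17277.74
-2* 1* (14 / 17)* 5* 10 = -82.35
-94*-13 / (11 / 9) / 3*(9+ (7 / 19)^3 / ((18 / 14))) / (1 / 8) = 5454812480 / 226347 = 24099.34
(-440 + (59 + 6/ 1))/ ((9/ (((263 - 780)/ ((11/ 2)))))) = 11750/ 3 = 3916.67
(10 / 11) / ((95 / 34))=68 / 209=0.33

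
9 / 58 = 0.16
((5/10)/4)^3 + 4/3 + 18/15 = 19471/7680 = 2.54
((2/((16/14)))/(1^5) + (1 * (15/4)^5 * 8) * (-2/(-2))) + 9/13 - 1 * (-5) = 9884259/1664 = 5940.06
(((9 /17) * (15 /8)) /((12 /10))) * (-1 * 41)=-9225 /272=-33.92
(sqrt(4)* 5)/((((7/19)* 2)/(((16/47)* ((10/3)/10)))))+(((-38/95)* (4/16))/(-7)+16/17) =2.50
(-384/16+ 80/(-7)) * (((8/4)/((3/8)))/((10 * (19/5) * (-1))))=1984/399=4.97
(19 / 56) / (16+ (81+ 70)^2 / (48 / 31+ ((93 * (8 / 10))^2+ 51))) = 82281951 / 4869806984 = 0.02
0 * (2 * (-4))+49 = 49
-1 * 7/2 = -7/2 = -3.50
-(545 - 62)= -483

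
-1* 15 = -15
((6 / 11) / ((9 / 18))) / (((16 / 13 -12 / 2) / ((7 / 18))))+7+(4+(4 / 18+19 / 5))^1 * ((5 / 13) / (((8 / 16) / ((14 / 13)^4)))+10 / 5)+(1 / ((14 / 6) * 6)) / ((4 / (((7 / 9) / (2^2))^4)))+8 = 333921480104098387 / 8506308609976320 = 39.26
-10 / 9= -1.11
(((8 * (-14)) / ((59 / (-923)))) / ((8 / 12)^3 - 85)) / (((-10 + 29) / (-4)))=11164608 / 2563727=4.35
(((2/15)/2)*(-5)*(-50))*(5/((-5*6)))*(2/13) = -50/117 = -0.43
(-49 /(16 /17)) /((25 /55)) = -114.54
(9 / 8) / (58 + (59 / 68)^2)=5202 / 271673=0.02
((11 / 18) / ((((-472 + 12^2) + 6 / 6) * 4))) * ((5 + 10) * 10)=-275 / 3924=-0.07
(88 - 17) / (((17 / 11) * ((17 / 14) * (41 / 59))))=645106 / 11849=54.44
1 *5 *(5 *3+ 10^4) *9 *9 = 4056075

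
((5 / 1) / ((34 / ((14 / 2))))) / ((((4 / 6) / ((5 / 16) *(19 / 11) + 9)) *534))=58765 / 2130304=0.03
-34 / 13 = -2.62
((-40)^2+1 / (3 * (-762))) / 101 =3657599 / 230886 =15.84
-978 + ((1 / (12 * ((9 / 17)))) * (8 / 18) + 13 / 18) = -474923 / 486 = -977.21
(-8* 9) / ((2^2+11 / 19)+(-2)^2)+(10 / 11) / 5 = -8.21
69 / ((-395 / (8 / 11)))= -552 / 4345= -0.13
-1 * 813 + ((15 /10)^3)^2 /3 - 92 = -57677 /64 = -901.20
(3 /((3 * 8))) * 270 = 135 /4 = 33.75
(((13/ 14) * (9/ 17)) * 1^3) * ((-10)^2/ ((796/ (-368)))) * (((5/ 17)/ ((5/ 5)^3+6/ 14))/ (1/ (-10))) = 2691000/ 57511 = 46.79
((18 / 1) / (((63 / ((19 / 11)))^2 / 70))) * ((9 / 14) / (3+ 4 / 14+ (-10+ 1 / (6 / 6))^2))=361 / 49973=0.01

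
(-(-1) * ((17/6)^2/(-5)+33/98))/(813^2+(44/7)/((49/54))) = -0.00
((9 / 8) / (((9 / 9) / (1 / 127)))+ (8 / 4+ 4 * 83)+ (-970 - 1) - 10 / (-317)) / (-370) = 205146851 / 119166640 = 1.72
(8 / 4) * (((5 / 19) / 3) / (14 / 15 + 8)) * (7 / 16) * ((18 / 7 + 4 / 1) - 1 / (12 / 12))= 0.05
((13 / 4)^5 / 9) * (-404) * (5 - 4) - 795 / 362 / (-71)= -481919204803 / 29608704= -16276.27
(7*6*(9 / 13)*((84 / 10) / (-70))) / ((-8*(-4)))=-567 / 5200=-0.11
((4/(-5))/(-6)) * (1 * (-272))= -544/15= -36.27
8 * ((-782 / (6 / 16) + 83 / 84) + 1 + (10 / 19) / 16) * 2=-13299866 / 399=-33333.00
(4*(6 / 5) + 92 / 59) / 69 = 1876 / 20355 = 0.09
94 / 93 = 1.01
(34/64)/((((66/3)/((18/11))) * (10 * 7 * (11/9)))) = 1377/2981440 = 0.00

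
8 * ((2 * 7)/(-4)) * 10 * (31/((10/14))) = -12152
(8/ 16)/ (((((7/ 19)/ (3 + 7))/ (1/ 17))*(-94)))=-95/ 11186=-0.01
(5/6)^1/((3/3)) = 0.83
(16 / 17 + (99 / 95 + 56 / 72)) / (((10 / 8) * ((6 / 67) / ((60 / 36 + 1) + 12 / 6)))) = 75287632 / 654075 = 115.11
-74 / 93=-0.80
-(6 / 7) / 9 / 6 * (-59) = 59 / 63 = 0.94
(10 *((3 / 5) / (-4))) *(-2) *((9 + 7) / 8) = 6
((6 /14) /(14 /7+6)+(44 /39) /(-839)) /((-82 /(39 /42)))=-95699 /161812896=-0.00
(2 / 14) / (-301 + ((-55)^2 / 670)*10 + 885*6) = 67 / 2370396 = 0.00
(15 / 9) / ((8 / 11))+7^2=1231 / 24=51.29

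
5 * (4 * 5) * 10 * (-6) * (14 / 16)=-5250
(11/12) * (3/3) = 11/12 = 0.92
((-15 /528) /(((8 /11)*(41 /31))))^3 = -3723875 /144537812992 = -0.00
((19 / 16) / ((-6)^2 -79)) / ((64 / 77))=-1463 / 44032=-0.03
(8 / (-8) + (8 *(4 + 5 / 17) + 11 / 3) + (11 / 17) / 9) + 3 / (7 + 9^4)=37273859 / 1004904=37.09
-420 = -420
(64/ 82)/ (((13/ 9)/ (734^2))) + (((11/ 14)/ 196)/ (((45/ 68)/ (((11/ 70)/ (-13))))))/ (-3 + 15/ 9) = 447051970797937/ 1535679600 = 291110.18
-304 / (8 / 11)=-418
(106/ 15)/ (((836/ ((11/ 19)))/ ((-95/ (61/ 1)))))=-0.01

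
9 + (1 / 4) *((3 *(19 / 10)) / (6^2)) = 9.04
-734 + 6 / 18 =-2201 / 3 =-733.67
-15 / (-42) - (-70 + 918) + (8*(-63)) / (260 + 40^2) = -1839973 / 2170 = -847.91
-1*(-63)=63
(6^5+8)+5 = 7789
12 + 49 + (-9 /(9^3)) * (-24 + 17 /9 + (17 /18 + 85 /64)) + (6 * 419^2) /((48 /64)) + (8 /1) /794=8671889355437 /6174144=1404549.25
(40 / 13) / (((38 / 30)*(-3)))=-200 / 247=-0.81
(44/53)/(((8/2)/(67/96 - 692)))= -730015/5088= -143.48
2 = 2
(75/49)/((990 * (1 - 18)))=-5/54978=-0.00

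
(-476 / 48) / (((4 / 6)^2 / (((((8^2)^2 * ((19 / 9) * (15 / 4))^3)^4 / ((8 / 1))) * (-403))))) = 3396606194356988258464000000000000 / 177147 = 19173941384031274921189750000.00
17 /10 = 1.70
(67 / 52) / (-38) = -67 / 1976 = -0.03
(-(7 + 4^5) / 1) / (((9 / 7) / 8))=-57736 / 9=-6415.11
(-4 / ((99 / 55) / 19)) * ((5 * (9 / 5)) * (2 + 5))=-2660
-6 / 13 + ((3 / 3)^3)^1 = 7 / 13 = 0.54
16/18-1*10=-9.11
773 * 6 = 4638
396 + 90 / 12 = 807 / 2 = 403.50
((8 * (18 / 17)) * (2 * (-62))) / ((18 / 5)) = -4960 / 17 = -291.76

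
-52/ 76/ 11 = -13/ 209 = -0.06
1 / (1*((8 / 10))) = 5 / 4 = 1.25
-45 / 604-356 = -215069 / 604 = -356.07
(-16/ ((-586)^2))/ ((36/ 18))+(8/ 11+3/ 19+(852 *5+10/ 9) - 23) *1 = 684521461886/ 161481969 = 4239.00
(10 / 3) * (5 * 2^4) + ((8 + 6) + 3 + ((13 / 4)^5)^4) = 57014892260326793553779 / 3298534883328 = 17284914144.31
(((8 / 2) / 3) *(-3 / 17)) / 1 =-4 / 17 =-0.24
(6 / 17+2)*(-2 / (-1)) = 80 / 17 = 4.71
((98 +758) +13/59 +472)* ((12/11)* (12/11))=11284560/7139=1580.69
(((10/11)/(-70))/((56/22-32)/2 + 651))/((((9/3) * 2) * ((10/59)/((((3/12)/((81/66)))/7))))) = -0.00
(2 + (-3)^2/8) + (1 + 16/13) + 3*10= 3677/104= 35.36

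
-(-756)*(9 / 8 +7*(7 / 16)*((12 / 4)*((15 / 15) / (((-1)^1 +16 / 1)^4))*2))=531734 / 625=850.77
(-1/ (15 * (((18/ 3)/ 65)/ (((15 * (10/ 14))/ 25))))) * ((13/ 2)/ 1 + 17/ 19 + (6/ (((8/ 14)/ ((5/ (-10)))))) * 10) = 11141/ 798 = 13.96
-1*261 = -261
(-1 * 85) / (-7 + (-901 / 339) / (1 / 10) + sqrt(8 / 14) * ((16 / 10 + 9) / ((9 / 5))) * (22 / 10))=56949101550 * sqrt(7) / 186716814611 + 516601803375 / 186716814611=3.57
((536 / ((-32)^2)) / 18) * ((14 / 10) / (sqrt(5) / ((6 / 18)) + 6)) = -469 / 17280 + 469 * sqrt(5) / 34560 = 0.00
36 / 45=4 / 5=0.80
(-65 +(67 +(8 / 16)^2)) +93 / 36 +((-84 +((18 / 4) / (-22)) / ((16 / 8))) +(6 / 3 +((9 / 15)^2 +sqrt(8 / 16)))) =-507599 / 6600 +sqrt(2) / 2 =-76.20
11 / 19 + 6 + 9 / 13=1796 / 247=7.27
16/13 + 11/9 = 2.45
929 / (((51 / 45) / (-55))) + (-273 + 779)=-757823 / 17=-44577.82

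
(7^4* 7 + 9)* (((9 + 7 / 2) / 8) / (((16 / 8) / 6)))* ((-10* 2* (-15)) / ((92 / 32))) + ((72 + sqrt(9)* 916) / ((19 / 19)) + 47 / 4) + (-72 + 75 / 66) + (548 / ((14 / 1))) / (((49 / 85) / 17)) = 2856463588991 / 347116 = 8229132.59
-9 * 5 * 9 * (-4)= 1620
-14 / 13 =-1.08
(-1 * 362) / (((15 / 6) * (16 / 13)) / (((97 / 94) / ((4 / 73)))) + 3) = -33323186 / 291199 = -114.43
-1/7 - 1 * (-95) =664/7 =94.86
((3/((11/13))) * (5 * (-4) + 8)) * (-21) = 9828/11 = 893.45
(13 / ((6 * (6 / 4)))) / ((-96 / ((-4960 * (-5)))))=-10075 / 27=-373.15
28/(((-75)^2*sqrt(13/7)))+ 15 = 28*sqrt(91)/73125+ 15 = 15.00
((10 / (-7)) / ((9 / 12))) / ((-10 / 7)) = 1.33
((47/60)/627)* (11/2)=47/6840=0.01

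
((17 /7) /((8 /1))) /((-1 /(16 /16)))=-17 /56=-0.30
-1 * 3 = -3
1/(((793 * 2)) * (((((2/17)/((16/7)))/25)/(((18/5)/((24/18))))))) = 4590/5551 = 0.83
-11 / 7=-1.57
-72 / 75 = -24 / 25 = -0.96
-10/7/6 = -5/21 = -0.24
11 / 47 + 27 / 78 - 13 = -15177 / 1222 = -12.42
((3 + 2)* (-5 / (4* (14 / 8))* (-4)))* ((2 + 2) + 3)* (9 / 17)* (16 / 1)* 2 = 28800 / 17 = 1694.12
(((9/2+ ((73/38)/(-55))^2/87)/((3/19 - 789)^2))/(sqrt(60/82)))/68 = 100595087*sqrt(1230)/28377441550656000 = 0.00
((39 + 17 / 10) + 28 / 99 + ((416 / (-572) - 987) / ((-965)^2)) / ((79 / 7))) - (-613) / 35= 108446615159 / 1853882730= 58.50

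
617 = 617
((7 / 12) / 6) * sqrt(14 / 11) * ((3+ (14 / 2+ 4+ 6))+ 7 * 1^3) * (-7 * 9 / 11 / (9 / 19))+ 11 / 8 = 11 / 8 - 2793 * sqrt(154) / 968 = -34.43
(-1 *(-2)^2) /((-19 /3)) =12 /19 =0.63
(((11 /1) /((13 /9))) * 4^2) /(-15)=-8.12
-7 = -7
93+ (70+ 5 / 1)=168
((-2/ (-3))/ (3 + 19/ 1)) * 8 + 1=41/ 33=1.24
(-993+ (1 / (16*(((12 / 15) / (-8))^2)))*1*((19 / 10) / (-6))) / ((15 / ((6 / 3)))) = -47759 / 360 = -132.66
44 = 44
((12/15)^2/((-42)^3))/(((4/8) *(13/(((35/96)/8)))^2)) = -1/4709892096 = -0.00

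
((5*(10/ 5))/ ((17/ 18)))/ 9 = 20/ 17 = 1.18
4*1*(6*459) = 11016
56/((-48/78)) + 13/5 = -442/5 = -88.40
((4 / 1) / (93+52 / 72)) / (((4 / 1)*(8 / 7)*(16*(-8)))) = -9 / 123392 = -0.00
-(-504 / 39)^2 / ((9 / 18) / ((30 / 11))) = -1693440 / 1859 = -910.94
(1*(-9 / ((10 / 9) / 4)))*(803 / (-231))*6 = 23652 / 35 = 675.77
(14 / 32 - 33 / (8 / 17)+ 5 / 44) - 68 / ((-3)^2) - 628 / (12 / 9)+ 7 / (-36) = -96505 / 176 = -548.32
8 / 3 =2.67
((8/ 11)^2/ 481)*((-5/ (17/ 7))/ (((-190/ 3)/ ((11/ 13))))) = 672/ 22216909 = 0.00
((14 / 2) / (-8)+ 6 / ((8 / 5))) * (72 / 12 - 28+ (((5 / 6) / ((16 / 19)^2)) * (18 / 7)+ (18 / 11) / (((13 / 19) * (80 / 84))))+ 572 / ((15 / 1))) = 383095981 / 6150144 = 62.29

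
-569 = -569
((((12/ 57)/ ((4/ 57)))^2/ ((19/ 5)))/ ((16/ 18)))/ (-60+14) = -405/ 6992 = -0.06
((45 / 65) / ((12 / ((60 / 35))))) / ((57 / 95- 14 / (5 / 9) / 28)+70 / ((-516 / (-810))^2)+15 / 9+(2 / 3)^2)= 748845 / 1319762171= 0.00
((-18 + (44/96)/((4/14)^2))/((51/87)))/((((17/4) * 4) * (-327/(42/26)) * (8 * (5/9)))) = 724101/524176640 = 0.00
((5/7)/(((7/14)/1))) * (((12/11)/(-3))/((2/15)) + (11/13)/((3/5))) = -1.88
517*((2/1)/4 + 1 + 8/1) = 4911.50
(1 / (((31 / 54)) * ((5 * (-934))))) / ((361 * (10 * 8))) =-27 / 2090478800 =-0.00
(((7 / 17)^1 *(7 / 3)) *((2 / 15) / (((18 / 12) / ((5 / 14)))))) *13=182 / 459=0.40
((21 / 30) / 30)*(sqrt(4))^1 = 7 / 150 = 0.05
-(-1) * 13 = 13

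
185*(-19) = -3515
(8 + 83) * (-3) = -273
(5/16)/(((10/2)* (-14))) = -1/224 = -0.00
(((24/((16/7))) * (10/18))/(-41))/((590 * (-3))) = 7/87084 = 0.00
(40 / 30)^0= 1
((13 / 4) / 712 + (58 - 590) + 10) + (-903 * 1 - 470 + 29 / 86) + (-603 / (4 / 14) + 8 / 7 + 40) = -3398144247 / 857248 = -3964.02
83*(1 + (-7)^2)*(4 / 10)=1660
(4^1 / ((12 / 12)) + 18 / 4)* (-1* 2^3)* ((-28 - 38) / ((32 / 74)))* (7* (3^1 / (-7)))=-62271 / 2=-31135.50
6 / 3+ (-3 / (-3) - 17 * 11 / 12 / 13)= 281 / 156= 1.80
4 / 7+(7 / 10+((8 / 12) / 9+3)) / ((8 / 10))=7997 / 1512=5.29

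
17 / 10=1.70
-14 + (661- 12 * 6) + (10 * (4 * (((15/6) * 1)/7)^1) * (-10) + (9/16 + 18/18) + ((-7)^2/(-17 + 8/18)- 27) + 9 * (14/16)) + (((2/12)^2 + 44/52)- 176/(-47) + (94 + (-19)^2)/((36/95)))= 148381657727/91767312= 1616.93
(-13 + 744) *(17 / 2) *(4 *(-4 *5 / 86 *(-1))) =5780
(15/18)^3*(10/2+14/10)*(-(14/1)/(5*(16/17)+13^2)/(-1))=23800/79731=0.30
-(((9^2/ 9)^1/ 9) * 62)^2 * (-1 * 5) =19220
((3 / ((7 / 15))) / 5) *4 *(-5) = -180 / 7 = -25.71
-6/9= -2/3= -0.67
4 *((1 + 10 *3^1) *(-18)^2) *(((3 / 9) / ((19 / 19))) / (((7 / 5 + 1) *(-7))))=-5580 / 7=-797.14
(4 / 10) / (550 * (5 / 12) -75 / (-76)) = 0.00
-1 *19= -19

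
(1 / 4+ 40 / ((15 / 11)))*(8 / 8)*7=2485 / 12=207.08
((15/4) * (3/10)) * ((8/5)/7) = 9/35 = 0.26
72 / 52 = 18 / 13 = 1.38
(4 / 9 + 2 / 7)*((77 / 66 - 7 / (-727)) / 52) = 16859 / 1020708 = 0.02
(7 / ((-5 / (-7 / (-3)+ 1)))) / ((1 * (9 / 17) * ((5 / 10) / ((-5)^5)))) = 1487500 / 27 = 55092.59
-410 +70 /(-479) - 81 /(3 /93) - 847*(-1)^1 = -993516 /479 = -2074.15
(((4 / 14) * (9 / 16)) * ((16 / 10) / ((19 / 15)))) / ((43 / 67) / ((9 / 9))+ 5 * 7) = 0.01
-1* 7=-7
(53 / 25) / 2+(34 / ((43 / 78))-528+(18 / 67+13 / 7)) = -467006999 / 1008350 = -463.14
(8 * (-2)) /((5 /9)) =-144 /5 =-28.80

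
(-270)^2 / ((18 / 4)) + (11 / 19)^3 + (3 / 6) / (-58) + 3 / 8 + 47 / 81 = 2088235140503 / 128894328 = 16201.14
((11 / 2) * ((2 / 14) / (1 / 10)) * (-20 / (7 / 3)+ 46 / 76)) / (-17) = 116545 / 31654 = 3.68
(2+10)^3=1728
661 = 661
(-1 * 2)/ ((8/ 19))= -19/ 4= -4.75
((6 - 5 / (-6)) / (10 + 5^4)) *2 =41 / 1905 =0.02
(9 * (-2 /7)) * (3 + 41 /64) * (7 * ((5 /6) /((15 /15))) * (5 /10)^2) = -3495 /256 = -13.65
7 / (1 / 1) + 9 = 16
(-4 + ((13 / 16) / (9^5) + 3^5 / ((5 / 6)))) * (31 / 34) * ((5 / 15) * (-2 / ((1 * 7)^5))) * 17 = -42116583167 / 238184770320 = -0.18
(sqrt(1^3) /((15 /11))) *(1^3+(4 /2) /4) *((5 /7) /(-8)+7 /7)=561 /560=1.00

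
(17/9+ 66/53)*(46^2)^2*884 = 5917316300480/477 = 12405275263.06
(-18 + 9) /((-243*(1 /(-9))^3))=-27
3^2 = 9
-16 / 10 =-8 / 5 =-1.60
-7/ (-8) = 7/ 8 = 0.88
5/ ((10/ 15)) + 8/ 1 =31/ 2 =15.50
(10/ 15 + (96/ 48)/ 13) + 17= 695/ 39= 17.82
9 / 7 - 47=-45.71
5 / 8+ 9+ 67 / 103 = 8467 / 824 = 10.28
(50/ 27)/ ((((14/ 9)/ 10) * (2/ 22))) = 130.95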